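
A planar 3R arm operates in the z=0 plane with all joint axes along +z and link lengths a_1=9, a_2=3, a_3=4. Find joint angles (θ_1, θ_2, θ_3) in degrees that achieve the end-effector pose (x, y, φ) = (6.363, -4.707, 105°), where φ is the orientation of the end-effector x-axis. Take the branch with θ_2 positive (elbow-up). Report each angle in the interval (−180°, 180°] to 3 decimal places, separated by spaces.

-59.996 44.988 120.007

wrist centre = target − a_3·(cos φ, sin φ) = (7.3983, -8.5707)
cos θ_2 = (128.1914−9²−3²)/(2·9·3) = 0.7072; θ_2 = 44.9885° (elbow-up)
β = atan2(-8.5707,7.3983) = -49.1991°; ψ = atan2(2.1209,11.1217) = 10.7966°
θ_1 = β − ψ = -59.9956°
θ_3 = φ − θ_1 − θ_2 = 120.0071° (wrapped to (-180°,180°])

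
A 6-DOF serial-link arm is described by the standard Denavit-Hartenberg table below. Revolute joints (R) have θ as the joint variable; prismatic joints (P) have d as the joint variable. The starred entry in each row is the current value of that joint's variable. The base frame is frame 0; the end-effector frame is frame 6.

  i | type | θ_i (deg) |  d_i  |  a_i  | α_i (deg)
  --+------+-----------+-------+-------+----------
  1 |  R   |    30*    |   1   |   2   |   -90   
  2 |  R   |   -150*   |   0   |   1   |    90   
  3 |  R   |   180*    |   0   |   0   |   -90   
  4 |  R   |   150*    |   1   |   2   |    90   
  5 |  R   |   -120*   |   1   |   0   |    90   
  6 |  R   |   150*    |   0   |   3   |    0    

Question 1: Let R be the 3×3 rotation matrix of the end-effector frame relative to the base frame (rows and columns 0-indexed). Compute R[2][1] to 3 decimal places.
End-effector y-axis (col 1 of R) = (-0.5413,-0.8125,-0.2165)
R[2][1] = -0.2165

-0.217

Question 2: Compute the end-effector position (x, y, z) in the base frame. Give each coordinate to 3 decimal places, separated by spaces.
3.054 -1.990 5.607

after link 1: o_1 = (1.7321, 1.0000, 1.0000)
after link 2: o_2 = (0.9821, 0.5670, 1.5000)
after link 3: o_3 = (0.9821, 0.5670, 1.5000)
after link 4: o_4 = (0.6160, -0.7990, 3.2321)
after link 5: o_5 = (1.3660, -0.3660, 3.7321)
after link 6: o_6 = (3.0535, -1.9898, 5.6071)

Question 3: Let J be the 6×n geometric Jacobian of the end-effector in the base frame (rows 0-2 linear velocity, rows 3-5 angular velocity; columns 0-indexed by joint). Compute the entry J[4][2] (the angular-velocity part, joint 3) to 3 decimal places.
axis z_2 = (-0.4330,-0.2500,-0.8660); lever o_n−o_2 = (2.0715,-2.5568,4.1071)
cross product → J_v[:, 2] = (-3.2410,-0.0155,1.6250)
J_ω[:, 2] = z_2
entry J[4][2] = -0.2500

-0.250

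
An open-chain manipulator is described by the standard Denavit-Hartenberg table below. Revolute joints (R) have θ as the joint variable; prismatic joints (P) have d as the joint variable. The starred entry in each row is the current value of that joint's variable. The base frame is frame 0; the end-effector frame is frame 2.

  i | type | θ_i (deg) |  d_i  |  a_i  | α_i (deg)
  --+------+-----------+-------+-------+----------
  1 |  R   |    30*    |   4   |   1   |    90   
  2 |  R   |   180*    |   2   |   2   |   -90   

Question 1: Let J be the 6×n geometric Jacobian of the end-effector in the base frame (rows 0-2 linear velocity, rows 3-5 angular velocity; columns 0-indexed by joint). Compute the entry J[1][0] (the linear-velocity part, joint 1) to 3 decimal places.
axis z_0 = ẑ; lever o_n−o_0 = (0.1340,-2.2321,4.0000)
cross product → J_v[:, 0] = (2.2321,0.1340,-0.0000)
J_ω[:, 0] = z_0
entry J[1][0] = 0.1340

0.134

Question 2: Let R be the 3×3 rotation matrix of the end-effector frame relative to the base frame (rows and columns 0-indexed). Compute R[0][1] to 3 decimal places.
End-effector y-axis (col 1 of R) = (-0.5000,0.8660,-0.0000)
R[0][1] = -0.5000

-0.500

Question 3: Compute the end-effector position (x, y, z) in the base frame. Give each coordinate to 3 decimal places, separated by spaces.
0.134 -2.232 4.000

after link 1: o_1 = (0.8660, 0.5000, 4.0000)
after link 2: o_2 = (0.1340, -2.2321, 4.0000)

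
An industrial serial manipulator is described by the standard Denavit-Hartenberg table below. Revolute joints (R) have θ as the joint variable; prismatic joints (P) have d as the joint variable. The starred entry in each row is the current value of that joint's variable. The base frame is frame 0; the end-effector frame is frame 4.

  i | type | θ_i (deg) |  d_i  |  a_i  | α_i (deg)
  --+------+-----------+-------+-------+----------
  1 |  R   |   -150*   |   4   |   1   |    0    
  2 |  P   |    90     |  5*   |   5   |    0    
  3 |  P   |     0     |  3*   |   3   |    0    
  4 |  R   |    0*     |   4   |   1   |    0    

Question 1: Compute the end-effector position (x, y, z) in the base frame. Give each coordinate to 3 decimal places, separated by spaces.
3.634 -8.294 16.000

after link 1: o_1 = (-0.8660, -0.5000, 4.0000)
after link 2: o_2 = (1.6340, -4.8301, 9.0000)
after link 3: o_3 = (3.1340, -7.4282, 12.0000)
after link 4: o_4 = (3.6340, -8.2942, 16.0000)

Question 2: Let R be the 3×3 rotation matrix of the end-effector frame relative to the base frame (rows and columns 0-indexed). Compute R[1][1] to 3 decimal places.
0.500

End-effector y-axis (col 1 of R) = (0.8660,0.5000,0.0000)
R[1][1] = 0.5000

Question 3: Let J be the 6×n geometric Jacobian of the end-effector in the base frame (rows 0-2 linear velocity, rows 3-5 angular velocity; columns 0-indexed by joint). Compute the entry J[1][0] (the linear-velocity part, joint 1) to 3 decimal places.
axis z_0 = ẑ; lever o_n−o_0 = (3.6340,-8.2942,16.0000)
cross product → J_v[:, 0] = (8.2942,3.6340,-0.0000)
J_ω[:, 0] = z_0
entry J[1][0] = 3.6340

3.634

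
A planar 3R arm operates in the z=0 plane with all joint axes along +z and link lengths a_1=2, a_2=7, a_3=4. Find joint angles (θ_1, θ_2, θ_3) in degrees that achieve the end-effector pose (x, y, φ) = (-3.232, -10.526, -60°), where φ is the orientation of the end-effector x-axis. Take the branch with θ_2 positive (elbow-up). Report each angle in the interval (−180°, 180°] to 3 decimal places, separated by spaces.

wrist centre = target − a_3·(cos φ, sin φ) = (-5.2320, -7.0619)
cos θ_2 = (77.2442−2²−7²)/(2·2·7) = 0.8659; θ_2 = 30.0183° (elbow-up)
β = atan2(-7.0619,-5.2320) = -126.5339°; ψ = atan2(3.5019,8.0611) = 23.4814°
θ_1 = β − ψ = -150.0153°
θ_3 = φ − θ_1 − θ_2 = 59.9970° (wrapped to (-180°,180°])

-150.015 30.018 59.997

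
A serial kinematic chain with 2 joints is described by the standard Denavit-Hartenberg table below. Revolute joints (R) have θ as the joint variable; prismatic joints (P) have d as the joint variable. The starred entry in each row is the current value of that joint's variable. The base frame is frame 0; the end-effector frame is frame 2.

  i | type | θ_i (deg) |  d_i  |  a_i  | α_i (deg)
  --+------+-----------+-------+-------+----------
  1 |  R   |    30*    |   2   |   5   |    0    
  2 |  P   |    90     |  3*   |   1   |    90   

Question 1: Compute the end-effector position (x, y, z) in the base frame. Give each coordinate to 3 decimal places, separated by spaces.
after link 1: o_1 = (4.3301, 2.5000, 2.0000)
after link 2: o_2 = (3.8301, 3.3660, 5.0000)

3.830 3.366 5.000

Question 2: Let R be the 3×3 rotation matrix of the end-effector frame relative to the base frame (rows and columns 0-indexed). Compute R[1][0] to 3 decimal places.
End-effector x-axis (col 0 of R) = (-0.5000,0.8660,0.0000)
R[1][0] = 0.8660

0.866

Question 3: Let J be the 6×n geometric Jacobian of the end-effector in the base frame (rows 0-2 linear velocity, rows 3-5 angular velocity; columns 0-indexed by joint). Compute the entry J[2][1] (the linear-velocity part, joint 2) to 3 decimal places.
1.000

prismatic axis z_1 = (0.0000,0.0000,1.0000)
J_v[:, 1] = z_1; J_ω[:, 1] = (0,0,0)
entry J[2][1] = 1.0000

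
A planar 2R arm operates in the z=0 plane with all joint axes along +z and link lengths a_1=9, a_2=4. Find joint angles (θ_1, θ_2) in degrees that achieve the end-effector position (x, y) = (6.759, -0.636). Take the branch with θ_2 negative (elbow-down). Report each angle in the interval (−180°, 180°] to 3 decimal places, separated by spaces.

19.246 -135.000

cos θ_2 = (46.0886−9²−4²)/(2·9·4) = -0.7071; θ_2 = -134.9997° (elbow-down)
β = atan2(-0.6360,6.7590) = -5.3755°; ψ = atan2(-2.8284,6.1716) = -24.6220°
θ_1 = β − ψ = 19.2465°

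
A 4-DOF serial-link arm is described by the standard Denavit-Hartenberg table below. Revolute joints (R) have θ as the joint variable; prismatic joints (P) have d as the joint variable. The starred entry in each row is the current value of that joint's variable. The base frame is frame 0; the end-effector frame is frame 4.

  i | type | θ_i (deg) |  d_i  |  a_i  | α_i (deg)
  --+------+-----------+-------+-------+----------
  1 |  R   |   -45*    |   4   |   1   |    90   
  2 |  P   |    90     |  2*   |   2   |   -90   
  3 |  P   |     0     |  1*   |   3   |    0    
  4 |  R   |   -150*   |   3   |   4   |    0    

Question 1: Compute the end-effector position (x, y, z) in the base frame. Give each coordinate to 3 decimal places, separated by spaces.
after link 1: o_1 = (0.7071, -0.7071, 4.0000)
after link 2: o_2 = (-0.7071, -2.1213, 6.0000)
after link 3: o_3 = (-1.4142, -1.4142, 9.0000)
after link 4: o_4 = (-4.9497, -0.7071, 5.5359)

-4.950 -0.707 5.536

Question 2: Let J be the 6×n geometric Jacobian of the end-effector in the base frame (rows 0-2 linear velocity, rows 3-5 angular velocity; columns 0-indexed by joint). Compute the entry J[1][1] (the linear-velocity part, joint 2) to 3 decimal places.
-0.707

prismatic axis z_1 = (-0.7071,-0.7071,0.0000)
J_v[:, 1] = z_1; J_ω[:, 1] = (0,0,0)
entry J[1][1] = -0.7071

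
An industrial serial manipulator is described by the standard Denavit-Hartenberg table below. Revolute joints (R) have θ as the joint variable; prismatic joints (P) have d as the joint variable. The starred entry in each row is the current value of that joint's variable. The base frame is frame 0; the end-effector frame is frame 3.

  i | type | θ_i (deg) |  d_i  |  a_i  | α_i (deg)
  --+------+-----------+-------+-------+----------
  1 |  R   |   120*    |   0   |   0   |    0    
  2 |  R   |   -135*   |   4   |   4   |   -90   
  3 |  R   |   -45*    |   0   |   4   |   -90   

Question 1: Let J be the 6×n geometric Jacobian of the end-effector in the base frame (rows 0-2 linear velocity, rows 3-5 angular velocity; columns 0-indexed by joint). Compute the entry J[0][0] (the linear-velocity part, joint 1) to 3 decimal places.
1.767

axis z_0 = ẑ; lever o_n−o_0 = (6.5958,-1.7673,6.8284)
cross product → J_v[:, 0] = (1.7673,6.5958,-0.0000)
J_ω[:, 0] = z_0
entry J[0][0] = 1.7673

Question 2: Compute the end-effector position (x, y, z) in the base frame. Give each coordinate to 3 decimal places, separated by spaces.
after link 1: o_1 = (0.0000, 0.0000, 0.0000)
after link 2: o_2 = (3.8637, -1.0353, 4.0000)
after link 3: o_3 = (6.5958, -1.7673, 6.8284)

6.596 -1.767 6.828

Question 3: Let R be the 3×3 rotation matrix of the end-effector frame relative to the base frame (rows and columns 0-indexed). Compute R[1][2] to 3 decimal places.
End-effector z-axis (col 2 of R) = (0.6830,-0.1830,-0.7071)
R[1][2] = -0.1830

-0.183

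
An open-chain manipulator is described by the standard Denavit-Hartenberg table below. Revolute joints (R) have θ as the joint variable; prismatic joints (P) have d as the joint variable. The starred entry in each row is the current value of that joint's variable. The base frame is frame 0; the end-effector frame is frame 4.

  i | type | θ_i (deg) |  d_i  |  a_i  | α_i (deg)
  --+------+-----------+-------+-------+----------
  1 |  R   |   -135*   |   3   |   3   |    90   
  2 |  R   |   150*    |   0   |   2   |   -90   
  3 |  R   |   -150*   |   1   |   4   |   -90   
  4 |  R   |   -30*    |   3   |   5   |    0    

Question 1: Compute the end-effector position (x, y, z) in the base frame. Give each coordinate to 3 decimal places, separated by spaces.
after link 1: o_1 = (-2.1213, -2.1213, 3.0000)
after link 2: o_2 = (-0.8966, -0.8966, 4.0000)
after link 3: o_3 = (-4.0786, -1.2501, 1.4019)
after link 4: o_4 = (-7.9406, 1.6240, -1.8881)

-7.941 1.624 -1.888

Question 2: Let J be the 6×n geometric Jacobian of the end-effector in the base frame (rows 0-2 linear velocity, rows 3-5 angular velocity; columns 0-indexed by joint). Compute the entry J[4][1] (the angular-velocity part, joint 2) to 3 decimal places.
axis z_1 = (-0.7071,0.7071,0.0000); lever o_n−o_1 = (-5.8192,3.7453,-4.8881)
cross product → J_v[:, 1] = (-3.4564,-3.4564,1.4665)
J_ω[:, 1] = z_1
entry J[4][1] = 0.7071

0.707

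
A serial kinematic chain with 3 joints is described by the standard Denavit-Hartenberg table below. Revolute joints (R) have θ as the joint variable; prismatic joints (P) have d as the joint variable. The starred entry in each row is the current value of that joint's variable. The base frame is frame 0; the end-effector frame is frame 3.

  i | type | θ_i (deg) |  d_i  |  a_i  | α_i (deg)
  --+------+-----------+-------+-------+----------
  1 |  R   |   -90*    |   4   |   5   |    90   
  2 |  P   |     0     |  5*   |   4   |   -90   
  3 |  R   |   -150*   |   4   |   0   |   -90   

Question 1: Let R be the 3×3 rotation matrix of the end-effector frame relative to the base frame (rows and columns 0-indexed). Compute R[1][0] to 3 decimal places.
End-effector x-axis (col 0 of R) = (-0.5000,0.8660,0.0000)
R[1][0] = 0.8660

0.866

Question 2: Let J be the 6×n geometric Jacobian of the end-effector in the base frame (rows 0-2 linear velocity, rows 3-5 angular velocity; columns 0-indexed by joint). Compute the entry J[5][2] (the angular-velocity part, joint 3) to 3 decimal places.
1.000

axis z_2 = (0.0000,0.0000,1.0000); lever o_n−o_2 = (0.0000,0.0000,4.0000)
cross product → J_v[:, 2] = (0.0000,0.0000,0.0000)
J_ω[:, 2] = z_2
entry J[5][2] = 1.0000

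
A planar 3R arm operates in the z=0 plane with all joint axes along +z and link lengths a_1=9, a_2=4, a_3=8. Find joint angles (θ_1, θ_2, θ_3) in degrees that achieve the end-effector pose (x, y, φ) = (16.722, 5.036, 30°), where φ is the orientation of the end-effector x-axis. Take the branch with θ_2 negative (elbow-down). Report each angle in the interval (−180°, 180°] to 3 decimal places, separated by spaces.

30.002 -90.007 90.005

wrist centre = target − a_3·(cos φ, sin φ) = (9.7938, 1.0360)
cos θ_2 = (96.9918−9²−4²)/(2·9·4) = -0.0001; θ_2 = -90.0066° (elbow-down)
β = atan2(1.0360,9.7938) = 6.0384°; ψ = atan2(-4.0000,8.9995) = -23.9636°
θ_1 = β − ψ = 30.0019°
θ_3 = φ − θ_1 − θ_2 = 90.0046° (wrapped to (-180°,180°])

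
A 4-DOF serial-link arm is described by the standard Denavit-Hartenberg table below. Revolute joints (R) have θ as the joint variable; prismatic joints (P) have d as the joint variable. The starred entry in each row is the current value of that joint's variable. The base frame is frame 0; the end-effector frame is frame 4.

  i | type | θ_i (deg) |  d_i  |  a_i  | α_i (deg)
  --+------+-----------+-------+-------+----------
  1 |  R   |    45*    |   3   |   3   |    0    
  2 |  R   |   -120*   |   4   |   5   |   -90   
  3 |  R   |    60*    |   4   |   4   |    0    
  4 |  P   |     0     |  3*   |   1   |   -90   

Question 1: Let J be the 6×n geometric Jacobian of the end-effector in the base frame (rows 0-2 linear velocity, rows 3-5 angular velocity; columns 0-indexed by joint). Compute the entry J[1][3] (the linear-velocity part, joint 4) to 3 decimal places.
0.259

prismatic axis z_3 = (0.9659,0.2588,0.0000)
J_v[:, 3] = z_3; J_ω[:, 3] = (0,0,0)
entry J[1][3] = 0.2588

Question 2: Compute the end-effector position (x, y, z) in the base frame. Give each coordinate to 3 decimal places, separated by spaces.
after link 1: o_1 = (2.1213, 2.1213, 3.0000)
after link 2: o_2 = (3.4154, -2.7083, 7.0000)
after link 3: o_3 = (7.7968, -3.6049, 3.5359)
after link 4: o_4 = (10.8239, -3.3114, 2.6699)

10.824 -3.311 2.670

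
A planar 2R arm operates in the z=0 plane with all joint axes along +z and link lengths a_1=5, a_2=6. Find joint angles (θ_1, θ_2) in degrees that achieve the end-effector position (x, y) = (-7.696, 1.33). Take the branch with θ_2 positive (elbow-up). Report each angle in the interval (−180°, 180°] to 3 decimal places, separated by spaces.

119.999 90.003

cos θ_2 = (60.9973−5²−6²)/(2·5·6) = -0.0000; θ_2 = 90.0026° (elbow-up)
β = atan2(1.3300,-7.6960) = 170.1952°; ψ = atan2(6.0000,4.9997) = 50.1959°
θ_1 = β − ψ = 119.9992°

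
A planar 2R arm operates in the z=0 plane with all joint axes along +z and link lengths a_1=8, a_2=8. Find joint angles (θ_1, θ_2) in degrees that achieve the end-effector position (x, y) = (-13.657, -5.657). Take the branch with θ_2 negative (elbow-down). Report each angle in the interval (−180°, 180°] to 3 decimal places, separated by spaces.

-135.001 -44.996

cos θ_2 = (218.5153−8²−8²)/(2·8·8) = 0.7072; θ_2 = -44.9964° (elbow-down)
β = atan2(-5.6570,-13.6570) = -157.4997°; ψ = atan2(-5.6565,13.6572) = -22.4982°
θ_1 = β − ψ = -135.0015°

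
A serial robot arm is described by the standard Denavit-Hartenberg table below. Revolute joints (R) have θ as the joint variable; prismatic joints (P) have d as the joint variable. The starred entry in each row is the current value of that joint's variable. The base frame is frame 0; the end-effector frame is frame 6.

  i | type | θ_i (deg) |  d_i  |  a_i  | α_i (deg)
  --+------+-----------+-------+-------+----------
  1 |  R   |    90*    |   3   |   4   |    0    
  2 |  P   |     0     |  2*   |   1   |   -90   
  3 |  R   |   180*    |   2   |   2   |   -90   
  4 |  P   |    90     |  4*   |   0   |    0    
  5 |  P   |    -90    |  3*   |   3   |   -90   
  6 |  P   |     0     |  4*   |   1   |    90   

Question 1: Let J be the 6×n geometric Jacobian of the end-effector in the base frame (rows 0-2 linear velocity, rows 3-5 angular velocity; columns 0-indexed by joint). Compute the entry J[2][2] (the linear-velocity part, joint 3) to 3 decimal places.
6.000

axis z_2 = (-1.0000,0.0000,0.0000); lever o_n−o_2 = (2.0000,-6.0000,7.0000)
cross product → J_v[:, 2] = (0.0000,7.0000,6.0000)
J_ω[:, 2] = z_2
entry J[2][2] = 6.0000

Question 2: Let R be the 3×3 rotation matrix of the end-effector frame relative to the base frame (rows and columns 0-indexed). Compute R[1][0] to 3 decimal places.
-1.000

End-effector x-axis (col 0 of R) = (-0.0000,-1.0000,-0.0000)
R[1][0] = -1.0000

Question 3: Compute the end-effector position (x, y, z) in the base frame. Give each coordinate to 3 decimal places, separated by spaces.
2.000 -1.000 12.000

after link 1: o_1 = (0.0000, 4.0000, 3.0000)
after link 2: o_2 = (0.0000, 5.0000, 5.0000)
after link 3: o_3 = (-2.0000, 3.0000, 5.0000)
after link 4: o_4 = (-2.0000, 3.0000, 9.0000)
after link 5: o_5 = (-2.0000, -0.0000, 12.0000)
after link 6: o_6 = (2.0000, -1.0000, 12.0000)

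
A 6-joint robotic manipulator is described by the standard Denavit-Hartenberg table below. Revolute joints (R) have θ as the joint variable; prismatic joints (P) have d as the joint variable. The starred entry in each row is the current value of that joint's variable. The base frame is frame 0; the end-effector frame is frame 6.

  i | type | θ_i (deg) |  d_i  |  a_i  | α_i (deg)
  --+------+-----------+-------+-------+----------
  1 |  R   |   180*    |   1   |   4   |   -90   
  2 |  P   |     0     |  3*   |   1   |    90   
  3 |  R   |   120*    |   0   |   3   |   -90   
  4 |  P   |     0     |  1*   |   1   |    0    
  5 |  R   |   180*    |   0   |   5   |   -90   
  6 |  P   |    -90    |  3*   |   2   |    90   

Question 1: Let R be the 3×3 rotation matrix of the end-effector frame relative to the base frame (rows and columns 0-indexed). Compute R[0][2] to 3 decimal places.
0.500

End-effector z-axis (col 2 of R) = (0.5000,-0.8660,0.0000)
R[0][2] = 0.5000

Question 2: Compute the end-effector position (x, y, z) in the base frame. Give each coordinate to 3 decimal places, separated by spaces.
-2.902 -0.634 4.000

after link 1: o_1 = (-4.0000, 0.0000, 1.0000)
after link 2: o_2 = (-5.0000, -3.0000, 1.0000)
after link 3: o_3 = (-3.5000, -5.5981, 1.0000)
after link 4: o_4 = (-2.1340, -5.9641, 1.0000)
after link 5: o_5 = (-4.6340, -1.6340, 1.0000)
after link 6: o_6 = (-2.9019, -0.6340, 4.0000)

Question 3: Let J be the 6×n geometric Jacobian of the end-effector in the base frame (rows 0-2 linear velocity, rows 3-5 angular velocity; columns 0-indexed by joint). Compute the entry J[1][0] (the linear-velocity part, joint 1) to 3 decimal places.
axis z_0 = ẑ; lever o_n−o_0 = (-2.9019,-0.6340,4.0000)
cross product → J_v[:, 0] = (0.6340,-2.9019,0.0000)
J_ω[:, 0] = z_0
entry J[1][0] = -2.9019

-2.902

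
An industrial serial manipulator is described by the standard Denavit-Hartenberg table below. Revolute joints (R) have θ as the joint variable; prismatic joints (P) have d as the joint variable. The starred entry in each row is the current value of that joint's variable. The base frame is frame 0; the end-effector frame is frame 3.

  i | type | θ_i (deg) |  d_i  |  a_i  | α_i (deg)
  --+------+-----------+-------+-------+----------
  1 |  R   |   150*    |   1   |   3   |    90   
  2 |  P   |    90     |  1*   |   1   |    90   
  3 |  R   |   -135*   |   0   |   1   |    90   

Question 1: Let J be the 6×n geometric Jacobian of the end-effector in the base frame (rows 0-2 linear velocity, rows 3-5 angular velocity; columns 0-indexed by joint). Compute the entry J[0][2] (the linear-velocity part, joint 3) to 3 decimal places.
axis z_2 = (-0.8660,0.5000,-0.0000); lever o_n−o_2 = (-0.3536,-0.6124,-0.7071)
cross product → J_v[:, 2] = (-0.3536,-0.6124,0.7071)
J_ω[:, 2] = z_2
entry J[0][2] = -0.3536

-0.354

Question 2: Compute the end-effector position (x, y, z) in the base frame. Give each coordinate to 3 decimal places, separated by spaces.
after link 1: o_1 = (-2.5981, 1.5000, 1.0000)
after link 2: o_2 = (-2.0981, 2.3660, 2.0000)
after link 3: o_3 = (-2.4516, 1.7537, 1.2929)

-2.452 1.754 1.293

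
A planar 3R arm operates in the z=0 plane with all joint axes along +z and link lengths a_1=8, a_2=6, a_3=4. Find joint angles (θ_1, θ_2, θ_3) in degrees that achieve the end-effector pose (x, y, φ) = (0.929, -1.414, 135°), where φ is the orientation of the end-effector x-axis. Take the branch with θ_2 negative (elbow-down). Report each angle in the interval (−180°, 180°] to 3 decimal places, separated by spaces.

wrist centre = target − a_3·(cos φ, sin φ) = (3.7574, -4.2424)
cos θ_2 = (32.1164−8²−6²)/(2·8·6) = -0.7071; θ_2 = -135.0011° (elbow-down)
β = atan2(-4.2424,3.7574) = -48.4694°; ψ = atan2(-4.2426,3.7573) = -48.4714°
θ_1 = β − ψ = 0.0020°
θ_3 = φ − θ_1 − θ_2 = -90.0009° (wrapped to (-180°,180°])

0.002 -135.001 -90.001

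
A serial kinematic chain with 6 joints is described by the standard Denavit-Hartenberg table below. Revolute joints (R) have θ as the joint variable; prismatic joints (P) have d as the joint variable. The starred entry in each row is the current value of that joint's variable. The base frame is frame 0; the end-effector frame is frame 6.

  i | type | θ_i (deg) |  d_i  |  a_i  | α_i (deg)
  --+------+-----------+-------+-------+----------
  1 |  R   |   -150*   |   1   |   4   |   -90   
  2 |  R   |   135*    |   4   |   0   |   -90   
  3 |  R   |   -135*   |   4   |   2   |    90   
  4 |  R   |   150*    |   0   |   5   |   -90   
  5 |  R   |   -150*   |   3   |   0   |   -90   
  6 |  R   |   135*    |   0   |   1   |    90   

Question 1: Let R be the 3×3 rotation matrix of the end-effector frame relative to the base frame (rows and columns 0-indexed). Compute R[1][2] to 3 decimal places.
End-effector z-axis (col 2 of R) = (-0.1608,-0.5259,0.8352)
R[1][2] = -0.5259

-0.526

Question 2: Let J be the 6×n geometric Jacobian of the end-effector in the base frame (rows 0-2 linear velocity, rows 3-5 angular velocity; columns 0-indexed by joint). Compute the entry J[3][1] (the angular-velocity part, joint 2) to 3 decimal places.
axis z_1 = (0.5000,-0.8660,0.0000); lever o_n−o_1 = (5.5484,1.5675,1.2284)
cross product → J_v[:, 1] = (-1.0638,-0.6142,5.5888)
J_ω[:, 1] = z_1
entry J[3][1] = 0.5000

0.500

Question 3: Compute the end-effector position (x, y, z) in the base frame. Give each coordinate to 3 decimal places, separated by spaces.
after link 1: o_1 = (-3.4641, -2.0000, 1.0000)
after link 2: o_2 = (-1.4641, -5.4641, 1.0000)
after link 3: o_3 = (0.8265, -5.7746, 4.8284)
after link 4: o_4 = (2.7015, -1.1566, 4.4311)
after link 5: o_5 = (1.2297, -0.7816, 1.8440)
after link 6: o_6 = (2.0843, -0.4325, 2.2284)

2.084 -0.432 2.228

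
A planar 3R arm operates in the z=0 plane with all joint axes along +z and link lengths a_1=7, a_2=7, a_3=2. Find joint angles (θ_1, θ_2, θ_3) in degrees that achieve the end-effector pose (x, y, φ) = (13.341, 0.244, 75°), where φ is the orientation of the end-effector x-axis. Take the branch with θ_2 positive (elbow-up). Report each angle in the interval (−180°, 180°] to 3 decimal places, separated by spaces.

-30.002 45.007 59.995

wrist centre = target − a_3·(cos φ, sin φ) = (12.8234, -1.6879)
cos θ_2 = (167.2875−7²−7²)/(2·7·7) = 0.7070; θ_2 = 45.0074° (elbow-up)
β = atan2(-1.6879,12.8234) = -7.4983°; ψ = atan2(4.9504,11.9491) = 22.5037°
θ_1 = β − ψ = -30.0021°
θ_3 = φ − θ_1 − θ_2 = 59.9946° (wrapped to (-180°,180°])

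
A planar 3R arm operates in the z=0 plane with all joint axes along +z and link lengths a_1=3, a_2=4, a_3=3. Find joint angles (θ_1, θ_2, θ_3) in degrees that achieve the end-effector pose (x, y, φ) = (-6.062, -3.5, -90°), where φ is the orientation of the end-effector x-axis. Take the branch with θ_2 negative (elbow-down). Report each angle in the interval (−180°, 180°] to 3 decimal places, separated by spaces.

-140.566 -60.006 110.572

wrist centre = target − a_3·(cos φ, sin φ) = (-6.0620, -0.5000)
cos θ_2 = (36.9978−3²−4²)/(2·3·4) = 0.4999; θ_2 = -60.0059° (elbow-down)
β = atan2(-0.5000,-6.0620) = -175.2849°; ψ = atan2(-3.4643,4.9996) = -34.7185°
θ_1 = β − ψ = -140.5663°
θ_3 = φ − θ_1 − θ_2 = 110.5723° (wrapped to (-180°,180°])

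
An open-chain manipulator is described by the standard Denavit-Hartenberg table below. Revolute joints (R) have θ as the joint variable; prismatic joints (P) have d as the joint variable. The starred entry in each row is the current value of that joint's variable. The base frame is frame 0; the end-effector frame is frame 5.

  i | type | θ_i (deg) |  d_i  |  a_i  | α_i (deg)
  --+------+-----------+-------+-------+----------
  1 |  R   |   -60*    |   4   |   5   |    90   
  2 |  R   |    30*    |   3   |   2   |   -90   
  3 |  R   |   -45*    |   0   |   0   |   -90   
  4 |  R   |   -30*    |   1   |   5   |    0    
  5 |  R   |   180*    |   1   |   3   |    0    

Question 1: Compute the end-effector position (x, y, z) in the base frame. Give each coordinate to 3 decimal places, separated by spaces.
after link 1: o_1 = (2.5000, -4.3301, 4.0000)
after link 2: o_2 = (0.7679, -7.3301, 5.0000)
after link 3: o_3 = (0.7679, -7.3301, 5.0000)
after link 4: o_4 = (-0.2643, -10.2517, 9.0495)
after link 5: o_5 = (1.8247, -8.7816, 7.1855)

1.825 -8.782 7.186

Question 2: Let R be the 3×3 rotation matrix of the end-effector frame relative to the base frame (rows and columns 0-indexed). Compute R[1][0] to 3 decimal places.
End-effector x-axis (col 0 of R) = (0.3902,0.5490,-0.7392)
R[1][0] = 0.5490

0.549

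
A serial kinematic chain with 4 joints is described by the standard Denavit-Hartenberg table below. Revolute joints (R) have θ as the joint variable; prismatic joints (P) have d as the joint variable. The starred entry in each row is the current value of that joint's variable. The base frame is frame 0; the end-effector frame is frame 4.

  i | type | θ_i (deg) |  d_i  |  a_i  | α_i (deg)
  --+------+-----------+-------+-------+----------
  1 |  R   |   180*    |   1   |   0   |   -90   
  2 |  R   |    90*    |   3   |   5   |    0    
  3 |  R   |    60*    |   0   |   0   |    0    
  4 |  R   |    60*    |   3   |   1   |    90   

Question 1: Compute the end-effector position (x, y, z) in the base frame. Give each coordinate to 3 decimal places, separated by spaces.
0.866 -6.000 -3.500

after link 1: o_1 = (0.0000, 0.0000, 1.0000)
after link 2: o_2 = (-0.0000, -3.0000, -4.0000)
after link 3: o_3 = (-0.0000, -3.0000, -4.0000)
after link 4: o_4 = (0.8660, -6.0000, -3.5000)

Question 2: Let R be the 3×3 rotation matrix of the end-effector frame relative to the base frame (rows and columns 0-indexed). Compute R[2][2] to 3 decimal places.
End-effector z-axis (col 2 of R) = (0.5000,-0.0000,-0.8660)
R[2][2] = -0.8660

-0.866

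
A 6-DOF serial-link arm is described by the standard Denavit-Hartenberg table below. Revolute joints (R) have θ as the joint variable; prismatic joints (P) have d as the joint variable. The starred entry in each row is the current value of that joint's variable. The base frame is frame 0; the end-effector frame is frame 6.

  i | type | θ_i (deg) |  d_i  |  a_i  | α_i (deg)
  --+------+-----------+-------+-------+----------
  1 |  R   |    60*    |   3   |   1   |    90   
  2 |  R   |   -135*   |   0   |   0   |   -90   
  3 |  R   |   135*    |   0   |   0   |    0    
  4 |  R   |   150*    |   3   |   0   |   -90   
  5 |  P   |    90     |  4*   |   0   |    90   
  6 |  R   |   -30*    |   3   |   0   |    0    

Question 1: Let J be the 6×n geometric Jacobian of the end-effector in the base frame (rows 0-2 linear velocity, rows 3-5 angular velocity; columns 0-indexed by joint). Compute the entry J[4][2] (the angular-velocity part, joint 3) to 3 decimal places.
axis z_2 = (0.3536,0.6124,-0.7071); lever o_n−o_2 = (1.0331,-1.9356,-5.4024)
cross product → J_v[:, 2] = (-4.6770,1.1795,-1.3170)
J_ω[:, 2] = z_2
entry J[4][2] = 0.6124

0.612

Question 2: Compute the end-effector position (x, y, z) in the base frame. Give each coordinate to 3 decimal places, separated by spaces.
1.533 -1.070 -2.402

after link 1: o_1 = (0.5000, 0.8660, 3.0000)
after link 2: o_2 = (0.5000, 0.8660, 3.0000)
after link 3: o_3 = (0.5000, 0.8660, 3.0000)
after link 4: o_4 = (1.5607, 2.7031, 0.8787)
after link 5: o_5 = (-0.7019, 0.8548, -1.8534)
after link 6: o_6 = (1.5331, -1.0696, -2.4024)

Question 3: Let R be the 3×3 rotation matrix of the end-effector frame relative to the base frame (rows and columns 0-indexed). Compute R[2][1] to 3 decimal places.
End-effector y-axis (col 1 of R) = (-0.6666,-0.7064,-0.2380)
R[2][1] = -0.2380

-0.238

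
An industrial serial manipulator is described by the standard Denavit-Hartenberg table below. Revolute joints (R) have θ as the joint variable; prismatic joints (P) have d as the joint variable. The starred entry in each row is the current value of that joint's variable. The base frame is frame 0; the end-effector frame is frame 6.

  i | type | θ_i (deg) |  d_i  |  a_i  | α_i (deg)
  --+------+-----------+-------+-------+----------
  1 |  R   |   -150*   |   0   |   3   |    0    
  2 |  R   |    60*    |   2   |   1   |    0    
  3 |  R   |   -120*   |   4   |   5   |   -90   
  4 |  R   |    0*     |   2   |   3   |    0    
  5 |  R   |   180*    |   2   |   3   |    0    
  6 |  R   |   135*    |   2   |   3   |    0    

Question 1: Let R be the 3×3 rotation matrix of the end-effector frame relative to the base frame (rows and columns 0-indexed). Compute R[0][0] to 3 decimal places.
End-effector x-axis (col 0 of R) = (-0.6124,0.3536,0.7071)
R[0][0] = -0.6124

-0.612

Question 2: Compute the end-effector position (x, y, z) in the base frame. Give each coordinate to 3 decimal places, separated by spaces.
-11.765 -4.135 8.121

after link 1: o_1 = (-2.5981, -1.5000, 0.0000)
after link 2: o_2 = (-2.5981, -2.5000, 2.0000)
after link 3: o_3 = (-6.9282, 0.0000, 6.0000)
after link 4: o_4 = (-10.5263, -0.2321, 6.0000)
after link 5: o_5 = (-8.9282, -3.4641, 6.0000)
after link 6: o_6 = (-11.7653, -4.1355, 8.1213)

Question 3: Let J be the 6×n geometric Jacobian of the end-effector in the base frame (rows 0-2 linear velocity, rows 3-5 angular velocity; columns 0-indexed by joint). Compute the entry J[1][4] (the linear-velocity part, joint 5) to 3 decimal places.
1.061

axis z_4 = (-0.5000,-0.8660,0.0000); lever o_n−o_4 = (-1.2390,-3.9034,2.1213)
cross product → J_v[:, 4] = (-1.8371,1.0607,0.8787)
J_ω[:, 4] = z_4
entry J[1][4] = 1.0607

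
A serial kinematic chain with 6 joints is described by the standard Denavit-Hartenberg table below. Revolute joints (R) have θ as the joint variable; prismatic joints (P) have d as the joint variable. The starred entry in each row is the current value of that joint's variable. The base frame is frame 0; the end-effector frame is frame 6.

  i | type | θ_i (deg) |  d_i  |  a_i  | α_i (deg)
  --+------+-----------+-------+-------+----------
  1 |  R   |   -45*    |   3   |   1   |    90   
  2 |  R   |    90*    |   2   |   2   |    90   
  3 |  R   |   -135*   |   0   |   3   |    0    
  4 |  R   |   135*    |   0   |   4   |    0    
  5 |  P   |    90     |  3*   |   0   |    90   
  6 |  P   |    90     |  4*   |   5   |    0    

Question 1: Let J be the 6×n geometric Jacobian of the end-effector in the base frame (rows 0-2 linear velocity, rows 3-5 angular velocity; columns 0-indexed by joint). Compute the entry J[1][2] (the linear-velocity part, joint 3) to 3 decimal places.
axis z_2 = (0.7071,-0.7071,-0.0000); lever o_n−o_2 = (7.1569,-4.1569,5.8787)
cross product → J_v[:, 2] = (-4.1569,-4.1569,2.1213)
J_ω[:, 2] = z_2
entry J[1][2] = -4.1569

-4.157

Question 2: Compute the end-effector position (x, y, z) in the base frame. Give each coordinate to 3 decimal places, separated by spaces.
after link 1: o_1 = (0.7071, -0.7071, 3.0000)
after link 2: o_2 = (-0.7071, -2.1213, 5.0000)
after link 3: o_3 = (0.7929, -0.6213, 2.8787)
after link 4: o_4 = (0.7929, -0.6213, 6.8787)
after link 5: o_5 = (2.9142, -2.7426, 6.8787)
after link 6: o_6 = (6.4497, -6.2782, 10.8787)

6.450 -6.278 10.879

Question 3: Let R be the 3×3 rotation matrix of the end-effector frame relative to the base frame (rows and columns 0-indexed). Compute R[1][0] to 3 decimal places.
End-effector x-axis (col 0 of R) = (0.7071,-0.7071,-0.0000)
R[1][0] = -0.7071

-0.707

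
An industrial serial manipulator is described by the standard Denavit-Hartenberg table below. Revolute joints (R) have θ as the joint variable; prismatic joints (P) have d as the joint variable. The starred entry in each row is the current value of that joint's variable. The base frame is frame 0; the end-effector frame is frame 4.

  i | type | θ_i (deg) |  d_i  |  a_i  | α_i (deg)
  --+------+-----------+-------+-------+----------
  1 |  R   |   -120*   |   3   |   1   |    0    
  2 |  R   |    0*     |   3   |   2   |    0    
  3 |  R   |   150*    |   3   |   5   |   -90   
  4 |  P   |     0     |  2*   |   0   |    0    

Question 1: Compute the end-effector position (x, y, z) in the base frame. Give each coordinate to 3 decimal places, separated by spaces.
after link 1: o_1 = (-0.5000, -0.8660, 3.0000)
after link 2: o_2 = (-1.5000, -2.5981, 6.0000)
after link 3: o_3 = (2.8301, -0.0981, 9.0000)
after link 4: o_4 = (1.8301, 1.6340, 9.0000)

1.830 1.634 9.000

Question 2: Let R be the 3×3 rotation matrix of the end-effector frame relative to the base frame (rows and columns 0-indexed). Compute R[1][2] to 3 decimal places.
End-effector z-axis (col 2 of R) = (-0.5000,0.8660,0.0000)
R[1][2] = 0.8660

0.866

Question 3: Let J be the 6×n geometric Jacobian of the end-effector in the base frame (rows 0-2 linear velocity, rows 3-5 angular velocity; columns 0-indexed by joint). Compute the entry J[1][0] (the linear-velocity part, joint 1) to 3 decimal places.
axis z_0 = ẑ; lever o_n−o_0 = (1.8301,1.6340,9.0000)
cross product → J_v[:, 0] = (-1.6340,1.8301,0.0000)
J_ω[:, 0] = z_0
entry J[1][0] = 1.8301

1.830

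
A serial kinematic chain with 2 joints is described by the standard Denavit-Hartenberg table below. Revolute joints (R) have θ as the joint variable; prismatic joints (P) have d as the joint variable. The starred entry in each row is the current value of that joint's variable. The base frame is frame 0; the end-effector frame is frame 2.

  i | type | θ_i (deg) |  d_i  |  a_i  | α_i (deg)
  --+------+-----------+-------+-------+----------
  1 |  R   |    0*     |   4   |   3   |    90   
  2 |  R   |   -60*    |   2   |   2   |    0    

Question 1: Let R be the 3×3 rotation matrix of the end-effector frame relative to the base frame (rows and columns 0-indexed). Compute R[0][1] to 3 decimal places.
End-effector y-axis (col 1 of R) = (0.8660,0.0000,0.5000)
R[0][1] = 0.8660

0.866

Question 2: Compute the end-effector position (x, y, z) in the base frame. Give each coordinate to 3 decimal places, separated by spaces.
after link 1: o_1 = (3.0000, 0.0000, 4.0000)
after link 2: o_2 = (4.0000, -2.0000, 2.2679)

4.000 -2.000 2.268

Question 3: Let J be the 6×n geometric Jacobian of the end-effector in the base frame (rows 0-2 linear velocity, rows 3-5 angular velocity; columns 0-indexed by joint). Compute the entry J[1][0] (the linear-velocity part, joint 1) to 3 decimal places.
axis z_0 = ẑ; lever o_n−o_0 = (4.0000,-2.0000,2.2679)
cross product → J_v[:, 0] = (2.0000,4.0000,-0.0000)
J_ω[:, 0] = z_0
entry J[1][0] = 4.0000

4.000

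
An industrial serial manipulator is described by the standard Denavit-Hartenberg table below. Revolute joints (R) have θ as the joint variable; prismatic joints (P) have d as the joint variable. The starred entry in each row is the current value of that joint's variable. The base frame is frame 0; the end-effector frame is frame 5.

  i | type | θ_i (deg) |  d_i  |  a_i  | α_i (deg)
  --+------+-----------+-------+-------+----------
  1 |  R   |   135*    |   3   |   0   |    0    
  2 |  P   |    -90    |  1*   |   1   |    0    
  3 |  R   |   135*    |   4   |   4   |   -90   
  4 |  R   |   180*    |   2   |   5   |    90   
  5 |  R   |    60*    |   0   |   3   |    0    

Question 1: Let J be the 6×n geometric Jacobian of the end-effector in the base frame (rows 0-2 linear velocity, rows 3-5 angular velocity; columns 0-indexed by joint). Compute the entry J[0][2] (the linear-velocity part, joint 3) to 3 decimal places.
4.598

axis z_2 = (0.0000,0.0000,1.0000); lever o_n−o_2 = (2.5000,-4.5981,4.0000)
cross product → J_v[:, 2] = (4.5981,2.5000,-0.0000)
J_ω[:, 2] = z_2
entry J[0][2] = 4.5981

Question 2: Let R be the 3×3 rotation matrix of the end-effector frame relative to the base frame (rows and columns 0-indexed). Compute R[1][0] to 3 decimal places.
-0.866

End-effector x-axis (col 0 of R) = (0.5000,-0.8660,0.0000)
R[1][0] = -0.8660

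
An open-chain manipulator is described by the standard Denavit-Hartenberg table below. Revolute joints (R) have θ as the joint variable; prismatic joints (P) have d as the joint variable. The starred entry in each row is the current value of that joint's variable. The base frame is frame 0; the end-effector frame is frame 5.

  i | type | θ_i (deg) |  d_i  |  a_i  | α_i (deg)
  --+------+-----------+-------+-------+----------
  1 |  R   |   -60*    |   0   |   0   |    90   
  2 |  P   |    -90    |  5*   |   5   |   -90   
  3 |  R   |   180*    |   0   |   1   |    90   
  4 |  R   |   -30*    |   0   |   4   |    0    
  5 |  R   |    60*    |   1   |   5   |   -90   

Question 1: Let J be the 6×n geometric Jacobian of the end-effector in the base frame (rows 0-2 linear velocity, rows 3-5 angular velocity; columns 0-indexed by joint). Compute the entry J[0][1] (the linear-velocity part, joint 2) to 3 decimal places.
prismatic axis z_1 = (-0.8660,-0.5000,0.0000)
J_v[:, 1] = z_1; J_ω[:, 1] = (0,0,0)
entry J[0][1] = -0.8660

-0.866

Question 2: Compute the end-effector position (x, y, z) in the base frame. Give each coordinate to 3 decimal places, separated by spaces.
-3.214 -2.433 3.794

after link 1: o_1 = (0.0000, 0.0000, 0.0000)
after link 2: o_2 = (-4.3301, -2.5000, -5.0000)
after link 3: o_3 = (-4.3301, -2.5000, -4.0000)
after link 4: o_4 = (-5.3301, -0.7679, -0.5359)
after link 5: o_5 = (-3.2141, -2.4330, 3.7942)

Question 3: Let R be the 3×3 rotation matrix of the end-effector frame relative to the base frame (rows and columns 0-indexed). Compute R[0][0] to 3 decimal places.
0.250

End-effector x-axis (col 0 of R) = (0.2500,-0.4330,0.8660)
R[0][0] = 0.2500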